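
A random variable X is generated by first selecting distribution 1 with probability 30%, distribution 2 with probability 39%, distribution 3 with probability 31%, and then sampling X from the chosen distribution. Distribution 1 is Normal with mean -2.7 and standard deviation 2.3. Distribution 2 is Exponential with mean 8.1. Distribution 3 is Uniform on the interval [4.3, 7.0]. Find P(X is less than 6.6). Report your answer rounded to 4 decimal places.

0.7814

Conditional on each component, P(X < 6.6): 1: 0.999974; 2: 0.557279; 3: 0.851852.
By total probability, P(X < 6.6) = 0.3·0.999974 + 0.39·0.557279 + 0.31·0.851852 = 0.781405.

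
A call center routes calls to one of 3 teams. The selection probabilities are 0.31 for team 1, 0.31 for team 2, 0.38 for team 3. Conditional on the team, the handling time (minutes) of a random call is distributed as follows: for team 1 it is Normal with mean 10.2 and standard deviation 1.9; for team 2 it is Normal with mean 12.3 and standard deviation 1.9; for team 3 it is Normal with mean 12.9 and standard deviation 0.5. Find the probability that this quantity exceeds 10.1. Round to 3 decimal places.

0.813

Conditional on each team, P(X > 10.1): 1: 0.520987; 2: 0.876547; 3: 1.
By total probability, P(X > 10.1) = 0.31·0.520987 + 0.31·0.876547 + 0.38·1 = 0.813235.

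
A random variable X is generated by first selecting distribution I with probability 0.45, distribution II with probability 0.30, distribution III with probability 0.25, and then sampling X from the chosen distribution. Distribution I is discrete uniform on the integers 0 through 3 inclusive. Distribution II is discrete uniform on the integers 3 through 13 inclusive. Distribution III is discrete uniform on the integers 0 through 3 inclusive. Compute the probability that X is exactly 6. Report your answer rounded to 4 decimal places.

0.0273

Conditional on each component, P(X = 6): I: 0; II: 0.0909091; III: 0.
By total probability, P(X = 6) = 0.45·0 + 0.3·0.0909091 + 0.25·0 = 0.0272727.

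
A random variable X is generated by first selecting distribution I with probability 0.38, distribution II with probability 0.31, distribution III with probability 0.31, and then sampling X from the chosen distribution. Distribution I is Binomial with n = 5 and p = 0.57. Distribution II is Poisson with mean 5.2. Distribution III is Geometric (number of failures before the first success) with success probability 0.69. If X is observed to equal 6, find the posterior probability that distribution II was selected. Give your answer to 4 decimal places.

0.9960

Likelihoods P(X=6 | ·): I: 0; II: 0.15148; III: 0.000612378.
Posterior ∝ prior × likelihood. Numerator for II: 0.31·0.15148 = 0.0469589.
Normalizing constant: 0.38·0 + 0.31·0.15148 + 0.31·0.000612378 = 0.0471487.
P(II | observation) = 0.0469589 / 0.0471487 = 0.995974.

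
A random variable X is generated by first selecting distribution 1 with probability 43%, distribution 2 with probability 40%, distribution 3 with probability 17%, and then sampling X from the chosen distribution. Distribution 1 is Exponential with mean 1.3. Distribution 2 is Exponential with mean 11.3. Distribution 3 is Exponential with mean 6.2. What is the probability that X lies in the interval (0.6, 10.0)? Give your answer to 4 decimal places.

0.6055

Conditional on each component, P(0.6 < X < 10.0): 1: 0.629857; 2: 0.535555; 3: 0.708453.
By total probability, P(0.6 < X < 10.0) = 0.43·0.629857 + 0.4·0.535555 + 0.17·0.708453 = 0.605498.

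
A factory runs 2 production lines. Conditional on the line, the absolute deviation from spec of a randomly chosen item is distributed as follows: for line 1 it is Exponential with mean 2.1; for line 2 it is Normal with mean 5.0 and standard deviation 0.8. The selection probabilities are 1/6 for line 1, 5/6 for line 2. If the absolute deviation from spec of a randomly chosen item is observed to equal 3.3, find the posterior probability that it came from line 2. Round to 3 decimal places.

Likelihoods f(3.3 | ·): 1: 0.0989277; 2: 0.0521512.
Posterior ∝ prior × likelihood. Numerator for 2: 0.833333·0.0521512 = 0.0434594.
Normalizing constant: 0.166667·0.0989277 + 0.833333·0.0521512 = 0.0599473.
P(2 | observation) = 0.0434594 / 0.0599473 = 0.724959.

0.725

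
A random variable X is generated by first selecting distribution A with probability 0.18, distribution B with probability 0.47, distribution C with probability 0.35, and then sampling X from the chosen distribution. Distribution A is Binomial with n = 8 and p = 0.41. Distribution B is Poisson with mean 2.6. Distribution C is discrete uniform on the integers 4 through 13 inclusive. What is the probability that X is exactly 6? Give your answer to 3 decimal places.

Conditional on each component, P(X = 6): A: 0.0462983; B: 0.0318671; C: 0.1.
By total probability, P(X = 6) = 0.18·0.0462983 + 0.47·0.0318671 + 0.35·0.1 = 0.0583112.

0.058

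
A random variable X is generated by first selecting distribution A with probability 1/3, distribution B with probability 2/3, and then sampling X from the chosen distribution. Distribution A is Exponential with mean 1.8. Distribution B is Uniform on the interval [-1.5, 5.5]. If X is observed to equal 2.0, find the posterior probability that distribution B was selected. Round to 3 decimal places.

Likelihoods f(2.0 | ·): A: 0.182885; B: 0.142857.
Posterior ∝ prior × likelihood. Numerator for B: 0.666667·0.142857 = 0.0952381.
Normalizing constant: 0.333333·0.182885 + 0.666667·0.142857 = 0.1562.
P(B | observation) = 0.0952381 / 0.1562 = 0.60972.

0.610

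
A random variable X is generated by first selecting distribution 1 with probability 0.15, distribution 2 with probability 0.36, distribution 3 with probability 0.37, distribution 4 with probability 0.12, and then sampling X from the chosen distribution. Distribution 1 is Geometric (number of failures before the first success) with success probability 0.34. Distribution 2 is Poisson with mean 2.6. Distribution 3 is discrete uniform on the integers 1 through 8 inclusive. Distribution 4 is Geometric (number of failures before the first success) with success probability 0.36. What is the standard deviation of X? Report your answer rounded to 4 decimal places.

2.3567

Per component, 1: μ=1.94118, E[X²]=9.47751; 2: μ=2.6, E[X²]=9.36; 3: μ=4.5, E[X²]=25.5; 4: μ=1.77778, E[X²]=8.09877.
E[X] = 0.15·1.94118 + 0.36·2.6 + 0.37·4.5 + 0.12·1.77778 = 3.10551.
E[X²] = 0.15·9.47751 + 0.36·9.36 + 0.37·25.5 + 0.12·8.09877 = 15.1981.
Var(X) = E[X²] − (E[X])² = 15.1981 − 9.64419 = 5.55389.
SD(X) = √5.55389 = 2.35667.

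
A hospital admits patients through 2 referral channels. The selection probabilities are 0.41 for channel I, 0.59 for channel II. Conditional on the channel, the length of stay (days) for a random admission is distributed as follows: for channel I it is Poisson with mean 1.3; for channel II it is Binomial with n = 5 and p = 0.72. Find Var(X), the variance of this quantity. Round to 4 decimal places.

Per component, I: μ=1.3, E[X²]=2.99; II: μ=3.6, E[X²]=13.968.
E[X] = 0.41·1.3 + 0.59·3.6 = 2.657.
E[X²] = 0.41·2.99 + 0.59·13.968 = 9.46702.
Var(X) = E[X²] − (E[X])² = 9.46702 − 7.05965 = 2.40737.

2.4074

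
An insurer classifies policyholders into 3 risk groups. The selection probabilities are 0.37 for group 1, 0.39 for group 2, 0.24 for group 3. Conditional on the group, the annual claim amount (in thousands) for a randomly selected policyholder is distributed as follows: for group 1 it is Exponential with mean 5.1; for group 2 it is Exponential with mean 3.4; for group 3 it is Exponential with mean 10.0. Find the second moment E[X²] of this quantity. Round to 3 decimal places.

76.264

For each component E[X²] = Var + (mean)², giving 1: 52.02; 2: 23.12; 3: 200.
Overall E[X²] = 0.37·52.02 + 0.39·23.12 + 0.24·200 = 76.2642.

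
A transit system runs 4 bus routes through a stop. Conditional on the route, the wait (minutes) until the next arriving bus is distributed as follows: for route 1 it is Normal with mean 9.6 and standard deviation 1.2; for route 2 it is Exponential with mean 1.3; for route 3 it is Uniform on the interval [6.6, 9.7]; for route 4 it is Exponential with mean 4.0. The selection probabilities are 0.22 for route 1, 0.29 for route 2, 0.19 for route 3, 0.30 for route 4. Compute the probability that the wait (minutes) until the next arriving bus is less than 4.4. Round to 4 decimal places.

0.4803

Conditional on each route, P(X < 4.4): 1: 7.34342e-06; 2: 0.966109; 3: 0; 4: 0.667129.
By total probability, P(X < 4.4) = 0.22·7.34342e-06 + 0.29·0.966109 + 0.19·0 + 0.3·0.667129 = 0.480312.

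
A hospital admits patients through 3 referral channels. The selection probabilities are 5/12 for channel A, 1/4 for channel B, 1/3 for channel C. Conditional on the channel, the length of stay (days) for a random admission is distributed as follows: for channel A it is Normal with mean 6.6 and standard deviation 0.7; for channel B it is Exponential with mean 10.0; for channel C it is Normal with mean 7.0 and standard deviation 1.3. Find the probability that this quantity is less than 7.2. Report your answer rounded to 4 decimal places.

Conditional on each channel, P(X < 7.2): A: 0.804317; B: 0.513248; C: 0.561134.
By total probability, P(X < 7.2) = 0.416667·0.804317 + 0.25·0.513248 + 0.333333·0.561134 = 0.650489.

0.6505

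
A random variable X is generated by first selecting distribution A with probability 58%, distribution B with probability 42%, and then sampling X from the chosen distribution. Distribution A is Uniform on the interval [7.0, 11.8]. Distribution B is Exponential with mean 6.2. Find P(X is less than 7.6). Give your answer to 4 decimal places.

Conditional on each component, P(X < 7.6): A: 0.125; B: 0.706479.
By total probability, P(X < 7.6) = 0.58·0.125 + 0.42·0.706479 = 0.369221.

0.3692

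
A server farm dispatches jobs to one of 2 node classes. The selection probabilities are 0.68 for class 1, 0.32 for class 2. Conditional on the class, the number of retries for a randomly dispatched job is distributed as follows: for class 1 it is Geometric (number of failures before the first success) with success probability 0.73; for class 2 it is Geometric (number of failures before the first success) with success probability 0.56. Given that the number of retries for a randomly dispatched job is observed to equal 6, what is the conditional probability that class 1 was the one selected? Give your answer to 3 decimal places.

0.129

Likelihoods P(X=6 | ·): 1: 0.000282817; 2: 0.00406354.
Posterior ∝ prior × likelihood. Numerator for 1: 0.68·0.000282817 = 0.000192316.
Normalizing constant: 0.68·0.000282817 + 0.32·0.00406354 = 0.00149265.
P(1 | observation) = 0.000192316 / 0.00149265 = 0.128842.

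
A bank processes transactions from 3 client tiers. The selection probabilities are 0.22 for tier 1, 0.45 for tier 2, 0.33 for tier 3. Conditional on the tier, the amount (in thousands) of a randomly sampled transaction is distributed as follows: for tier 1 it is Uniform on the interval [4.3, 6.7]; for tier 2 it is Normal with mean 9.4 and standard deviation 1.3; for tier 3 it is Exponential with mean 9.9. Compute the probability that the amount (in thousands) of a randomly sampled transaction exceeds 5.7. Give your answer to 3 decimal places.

Conditional on each tier, P(X > 5.7): 1: 0.416667; 2: 0.997787; 3: 0.562279.
By total probability, P(X > 5.7) = 0.22·0.416667 + 0.45·0.997787 + 0.33·0.562279 = 0.726223.

0.726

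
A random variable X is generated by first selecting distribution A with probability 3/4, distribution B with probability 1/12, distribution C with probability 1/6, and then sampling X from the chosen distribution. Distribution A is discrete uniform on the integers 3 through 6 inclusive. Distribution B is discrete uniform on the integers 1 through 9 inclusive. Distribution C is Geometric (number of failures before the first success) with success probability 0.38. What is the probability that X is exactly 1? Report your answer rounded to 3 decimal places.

Conditional on each component, P(X = 1): A: 0; B: 0.111111; C: 0.2356.
By total probability, P(X = 1) = 0.75·0 + 0.0833333·0.111111 + 0.166667·0.2356 = 0.0485259.

0.049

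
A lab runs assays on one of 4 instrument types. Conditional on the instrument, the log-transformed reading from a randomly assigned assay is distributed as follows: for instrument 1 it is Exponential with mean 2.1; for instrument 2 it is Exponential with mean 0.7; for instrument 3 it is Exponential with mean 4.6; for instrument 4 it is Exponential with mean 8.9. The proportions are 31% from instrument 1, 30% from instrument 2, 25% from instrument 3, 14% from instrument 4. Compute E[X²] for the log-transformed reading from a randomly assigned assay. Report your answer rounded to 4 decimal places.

35.7870

For each component E[X²] = Var + (mean)², giving 1: 8.82; 2: 0.98; 3: 42.32; 4: 158.42.
Overall E[X²] = 0.31·8.82 + 0.3·0.98 + 0.25·42.32 + 0.14·158.42 = 35.787.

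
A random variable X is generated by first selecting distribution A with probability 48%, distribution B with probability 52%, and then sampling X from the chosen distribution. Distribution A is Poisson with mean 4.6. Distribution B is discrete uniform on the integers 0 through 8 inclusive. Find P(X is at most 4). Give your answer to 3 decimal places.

Conditional on each component, P(X ≤ 4): A: 0.513234; B: 0.555556.
By total probability, P(X ≤ 4) = 0.48·0.513234 + 0.52·0.555556 = 0.535241.

0.535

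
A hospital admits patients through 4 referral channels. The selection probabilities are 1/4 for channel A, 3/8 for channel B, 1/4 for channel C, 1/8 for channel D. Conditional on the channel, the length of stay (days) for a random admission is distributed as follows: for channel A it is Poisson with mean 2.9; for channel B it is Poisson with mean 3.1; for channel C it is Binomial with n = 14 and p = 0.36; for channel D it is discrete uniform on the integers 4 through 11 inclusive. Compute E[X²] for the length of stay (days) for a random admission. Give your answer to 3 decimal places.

For each component E[X²] = Var + (mean)², giving A: 11.31; B: 12.71; C: 28.6272; D: 61.5.
Overall E[X²] = 0.25·11.31 + 0.375·12.71 + 0.25·28.6272 + 0.125·61.5 = 22.4381.

22.438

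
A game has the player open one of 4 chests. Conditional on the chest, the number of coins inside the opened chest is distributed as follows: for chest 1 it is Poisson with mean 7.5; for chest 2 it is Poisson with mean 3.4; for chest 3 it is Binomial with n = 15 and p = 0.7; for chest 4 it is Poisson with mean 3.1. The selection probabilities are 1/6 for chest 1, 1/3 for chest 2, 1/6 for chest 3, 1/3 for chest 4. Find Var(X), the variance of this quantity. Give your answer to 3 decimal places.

12.054

Per component, 1: μ=7.5, E[X²]=63.75; 2: μ=3.4, E[X²]=14.96; 3: μ=10.5, E[X²]=113.4; 4: μ=3.1, E[X²]=12.71.
E[X] = 0.166667·7.5 + 0.333333·3.4 + 0.166667·10.5 + 0.333333·3.1 = 5.16667.
E[X²] = 0.166667·63.75 + 0.333333·14.96 + 0.166667·113.4 + 0.333333·12.71 = 38.7483.
Var(X) = E[X²] − (E[X])² = 38.7483 − 26.6944 = 12.0539.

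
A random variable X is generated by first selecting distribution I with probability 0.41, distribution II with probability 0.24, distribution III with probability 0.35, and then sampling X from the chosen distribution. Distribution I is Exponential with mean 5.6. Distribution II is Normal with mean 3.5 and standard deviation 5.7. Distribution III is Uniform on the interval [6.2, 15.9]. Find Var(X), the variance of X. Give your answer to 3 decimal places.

32.884

Per component, I: μ=5.6, E[X²]=62.72; II: μ=3.5, E[X²]=44.74; III: μ=11.05, E[X²]=129.943.
E[X] = 0.41·5.6 + 0.24·3.5 + 0.35·11.05 = 7.0035.
E[X²] = 0.41·62.72 + 0.24·44.74 + 0.35·129.943 = 81.933.
Var(X) = E[X²] − (E[X])² = 81.933 − 49.049 = 32.884.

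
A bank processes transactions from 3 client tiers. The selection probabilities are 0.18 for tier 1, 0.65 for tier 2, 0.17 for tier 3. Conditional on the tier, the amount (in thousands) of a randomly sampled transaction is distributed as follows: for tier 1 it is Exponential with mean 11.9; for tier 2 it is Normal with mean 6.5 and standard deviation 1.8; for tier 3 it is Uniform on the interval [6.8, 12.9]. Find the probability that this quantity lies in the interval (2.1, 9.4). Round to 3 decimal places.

Conditional on each tier, P(2.1 < X < 9.4): 1: 0.38434; 2: 0.939168; 3: 0.42623.
By total probability, P(2.1 < X < 9.4) = 0.18·0.38434 + 0.65·0.939168 + 0.17·0.42623 = 0.7521.

0.752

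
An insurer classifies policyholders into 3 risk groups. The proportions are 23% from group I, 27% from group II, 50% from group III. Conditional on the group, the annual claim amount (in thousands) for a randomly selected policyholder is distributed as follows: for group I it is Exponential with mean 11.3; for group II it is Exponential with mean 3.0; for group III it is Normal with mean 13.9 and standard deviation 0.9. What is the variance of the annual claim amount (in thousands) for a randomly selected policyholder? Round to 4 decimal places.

Per component, I: μ=11.3, E[X²]=255.38; II: μ=3, E[X²]=18; III: μ=13.9, E[X²]=194.02.
E[X] = 0.23·11.3 + 0.27·3 + 0.5·13.9 = 10.359.
E[X²] = 0.23·255.38 + 0.27·18 + 0.5·194.02 = 160.607.
Var(X) = E[X²] − (E[X])² = 160.607 − 107.309 = 53.2985.

53.2985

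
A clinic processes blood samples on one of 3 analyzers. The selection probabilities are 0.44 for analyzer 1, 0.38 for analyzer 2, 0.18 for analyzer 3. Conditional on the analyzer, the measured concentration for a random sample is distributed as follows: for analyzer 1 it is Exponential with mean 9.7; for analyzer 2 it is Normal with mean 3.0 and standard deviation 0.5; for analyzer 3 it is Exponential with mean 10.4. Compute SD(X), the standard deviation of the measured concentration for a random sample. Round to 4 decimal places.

Per component, 1: μ=9.7, E[X²]=188.18; 2: μ=3, E[X²]=9.25; 3: μ=10.4, E[X²]=216.32.
E[X] = 0.44·9.7 + 0.38·3 + 0.18·10.4 = 7.28.
E[X²] = 0.44·188.18 + 0.38·9.25 + 0.18·216.32 = 125.252.
Var(X) = E[X²] − (E[X])² = 125.252 − 52.9984 = 72.2534.
SD(X) = √72.2534 = 8.5002.

8.5002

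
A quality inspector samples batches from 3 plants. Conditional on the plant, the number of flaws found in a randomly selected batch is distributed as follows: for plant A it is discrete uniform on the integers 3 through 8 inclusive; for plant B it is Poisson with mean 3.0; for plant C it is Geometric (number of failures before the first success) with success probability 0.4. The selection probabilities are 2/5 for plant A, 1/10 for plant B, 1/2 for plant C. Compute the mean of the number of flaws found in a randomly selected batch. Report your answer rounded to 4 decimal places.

3.2500

Component means — A: 5.5; B: 3; C: 1.5.
E[X] = 0.4·5.5 + 0.1·3 + 0.5·1.5 = 3.25.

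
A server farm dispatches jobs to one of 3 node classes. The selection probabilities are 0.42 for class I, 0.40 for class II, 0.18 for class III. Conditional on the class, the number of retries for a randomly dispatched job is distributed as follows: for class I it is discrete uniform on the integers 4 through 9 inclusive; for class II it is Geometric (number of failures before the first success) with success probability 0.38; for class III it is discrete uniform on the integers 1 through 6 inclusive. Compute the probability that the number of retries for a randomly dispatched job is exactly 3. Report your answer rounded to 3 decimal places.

0.066

Conditional on each class, P(X = 3): I: 0; II: 0.0905646; III: 0.166667.
By total probability, P(X = 3) = 0.42·0 + 0.4·0.0905646 + 0.18·0.166667 = 0.0662259.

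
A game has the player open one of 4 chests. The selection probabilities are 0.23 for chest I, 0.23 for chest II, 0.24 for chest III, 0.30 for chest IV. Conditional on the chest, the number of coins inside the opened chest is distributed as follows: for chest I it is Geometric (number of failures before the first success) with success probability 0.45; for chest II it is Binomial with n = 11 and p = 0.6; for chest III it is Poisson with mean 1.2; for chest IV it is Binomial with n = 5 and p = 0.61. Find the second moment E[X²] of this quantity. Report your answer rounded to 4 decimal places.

For each component E[X²] = Var + (mean)², giving I: 4.20988; II: 46.2; III: 2.64; IV: 10.492.
Overall E[X²] = 0.23·4.20988 + 0.23·46.2 + 0.24·2.64 + 0.3·10.492 = 15.3755.

15.3755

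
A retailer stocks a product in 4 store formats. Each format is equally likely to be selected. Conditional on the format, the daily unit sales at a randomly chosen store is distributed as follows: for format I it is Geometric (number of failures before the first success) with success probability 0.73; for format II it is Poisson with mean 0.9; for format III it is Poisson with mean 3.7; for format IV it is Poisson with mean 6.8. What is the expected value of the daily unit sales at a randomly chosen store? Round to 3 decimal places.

Component means — I: 0.369863; II: 0.9; III: 3.7; IV: 6.8.
E[X] = 0.25·0.369863 + 0.25·0.9 + 0.25·3.7 + 0.25·6.8 = 2.94247.

2.942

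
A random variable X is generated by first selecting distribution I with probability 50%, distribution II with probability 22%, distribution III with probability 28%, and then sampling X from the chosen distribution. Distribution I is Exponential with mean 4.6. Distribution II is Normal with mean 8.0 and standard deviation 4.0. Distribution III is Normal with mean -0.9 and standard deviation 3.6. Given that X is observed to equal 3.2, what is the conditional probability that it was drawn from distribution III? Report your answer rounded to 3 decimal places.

Likelihoods f(3.2 | ·): I: 0.108424; II: 0.0485465; III: 0.0579366.
Posterior ∝ prior × likelihood. Numerator for III: 0.28·0.0579366 = 0.0162222.
Normalizing constant: 0.5·0.108424 + 0.22·0.0485465 + 0.28·0.0579366 = 0.0811143.
P(III | observation) = 0.0162222 / 0.0811143 = 0.199992.

0.200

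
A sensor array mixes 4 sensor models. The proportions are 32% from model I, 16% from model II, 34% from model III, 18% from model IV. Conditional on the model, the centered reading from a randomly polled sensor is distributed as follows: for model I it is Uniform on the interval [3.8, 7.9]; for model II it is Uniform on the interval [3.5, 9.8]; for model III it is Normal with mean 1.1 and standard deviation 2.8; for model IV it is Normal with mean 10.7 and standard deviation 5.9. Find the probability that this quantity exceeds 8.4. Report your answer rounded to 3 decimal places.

Conditional on each model, P(X > 8.4): I: 0; II: 0.222222; III: 0.00456506; IV: 0.651669.
By total probability, P(X > 8.4) = 0.32·0 + 0.16·0.222222 + 0.34·0.00456506 + 0.18·0.651669 = 0.154408.

0.154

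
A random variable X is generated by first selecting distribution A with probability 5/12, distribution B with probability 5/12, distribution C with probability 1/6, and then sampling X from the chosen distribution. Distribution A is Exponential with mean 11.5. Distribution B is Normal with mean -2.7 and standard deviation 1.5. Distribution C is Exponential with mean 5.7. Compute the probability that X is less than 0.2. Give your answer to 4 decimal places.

0.4185

Conditional on each component, P(X < 0.2): A: 0.0172409; B: 0.973402; C: 0.0344793.
By total probability, P(X < 0.2) = 0.416667·0.0172409 + 0.416667·0.973402 + 0.166667·0.0344793 = 0.418515.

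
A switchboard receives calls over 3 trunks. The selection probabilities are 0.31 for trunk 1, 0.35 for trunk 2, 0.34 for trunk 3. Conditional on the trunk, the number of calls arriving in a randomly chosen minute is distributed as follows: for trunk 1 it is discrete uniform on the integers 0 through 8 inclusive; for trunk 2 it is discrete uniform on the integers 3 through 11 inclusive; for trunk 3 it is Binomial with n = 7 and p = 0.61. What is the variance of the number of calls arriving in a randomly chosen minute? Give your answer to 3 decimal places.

6.837

Per component, 1: μ=4, E[X²]=22.6667; 2: μ=7, E[X²]=55.6667; 3: μ=4.27, E[X²]=19.8982.
E[X] = 0.31·4 + 0.35·7 + 0.34·4.27 = 5.1418.
E[X²] = 0.31·22.6667 + 0.35·55.6667 + 0.34·19.8982 = 33.2754.
Var(X) = E[X²] − (E[X])² = 33.2754 − 26.4381 = 6.83728.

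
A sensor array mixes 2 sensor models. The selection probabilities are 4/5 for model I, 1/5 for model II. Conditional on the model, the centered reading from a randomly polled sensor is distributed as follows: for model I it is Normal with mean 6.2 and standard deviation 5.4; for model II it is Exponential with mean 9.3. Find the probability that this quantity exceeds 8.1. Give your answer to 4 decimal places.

0.3737

Conditional on each model, P(X > 8.1): I: 0.362475; II: 0.418546.
By total probability, P(X > 8.1) = 0.8·0.362475 + 0.2·0.418546 = 0.373689.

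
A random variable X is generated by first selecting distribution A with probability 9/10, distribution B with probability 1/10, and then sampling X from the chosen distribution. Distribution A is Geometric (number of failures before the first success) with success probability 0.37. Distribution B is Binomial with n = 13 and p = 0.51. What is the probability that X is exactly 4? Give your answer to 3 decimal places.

0.060

Conditional on each component, P(X = 4): A: 0.058286; B: 0.0787683.
By total probability, P(X = 4) = 0.9·0.058286 + 0.1·0.0787683 = 0.0603342.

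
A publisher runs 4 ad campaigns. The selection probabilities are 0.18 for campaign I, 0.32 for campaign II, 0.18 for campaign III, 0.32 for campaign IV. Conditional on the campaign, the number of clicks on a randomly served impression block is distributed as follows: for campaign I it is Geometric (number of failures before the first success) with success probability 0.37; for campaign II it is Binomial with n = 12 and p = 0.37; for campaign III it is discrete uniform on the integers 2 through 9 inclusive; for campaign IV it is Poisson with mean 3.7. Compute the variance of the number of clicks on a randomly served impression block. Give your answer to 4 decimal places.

Per component, I: μ=1.7027, E[X²]=7.5011; II: μ=4.44, E[X²]=22.5108; III: μ=5.5, E[X²]=35.5; IV: μ=3.7, E[X²]=17.39.
E[X] = 0.18·1.7027 + 0.32·4.44 + 0.18·5.5 + 0.32·3.7 = 3.90129.
E[X²] = 0.18·7.5011 + 0.32·22.5108 + 0.18·35.5 + 0.32·17.39 = 20.5085.
Var(X) = E[X²] − (E[X])² = 20.5085 − 15.22 = 5.28842.

5.2884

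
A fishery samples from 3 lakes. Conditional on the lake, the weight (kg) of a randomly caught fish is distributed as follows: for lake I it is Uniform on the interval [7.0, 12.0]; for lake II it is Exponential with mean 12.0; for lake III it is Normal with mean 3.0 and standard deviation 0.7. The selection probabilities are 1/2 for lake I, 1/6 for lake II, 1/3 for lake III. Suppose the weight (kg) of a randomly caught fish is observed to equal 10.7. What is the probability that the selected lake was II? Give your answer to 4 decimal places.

Likelihoods f(10.7 | ·): I: 0.2; II: 0.0341643; III: 3.02688e-27.
Posterior ∝ prior × likelihood. Numerator for II: 0.166667·0.0341643 = 0.00569405.
Normalizing constant: 0.5·0.2 + 0.166667·0.0341643 + 0.333333·3.02688e-27 = 0.105694.
P(II | observation) = 0.00569405 / 0.105694 = 0.053873.

0.0539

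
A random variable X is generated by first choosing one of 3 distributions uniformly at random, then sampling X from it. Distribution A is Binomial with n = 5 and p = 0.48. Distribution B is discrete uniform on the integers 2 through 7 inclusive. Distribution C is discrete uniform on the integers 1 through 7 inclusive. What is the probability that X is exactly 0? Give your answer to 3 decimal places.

Conditional on each component, P(X = 0): A: 0.0380204; B: 0; C: 0.
By total probability, P(X = 0) = 0.333333·0.0380204 + 0.333333·0 + 0.333333·0 = 0.0126735.

0.013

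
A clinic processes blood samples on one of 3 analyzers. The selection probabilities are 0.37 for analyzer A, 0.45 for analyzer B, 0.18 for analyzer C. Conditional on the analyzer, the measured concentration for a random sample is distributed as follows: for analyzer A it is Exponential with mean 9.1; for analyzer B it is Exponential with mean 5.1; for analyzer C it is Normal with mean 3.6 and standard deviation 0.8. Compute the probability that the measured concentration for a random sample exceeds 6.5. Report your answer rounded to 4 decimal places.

Conditional on each analyzer, P(X > 6.5): A: 0.489542; B: 0.279568; C: 0.000144481.
By total probability, P(X > 6.5) = 0.37·0.489542 + 0.45·0.279568 + 0.18·0.000144481 = 0.306962.

0.3070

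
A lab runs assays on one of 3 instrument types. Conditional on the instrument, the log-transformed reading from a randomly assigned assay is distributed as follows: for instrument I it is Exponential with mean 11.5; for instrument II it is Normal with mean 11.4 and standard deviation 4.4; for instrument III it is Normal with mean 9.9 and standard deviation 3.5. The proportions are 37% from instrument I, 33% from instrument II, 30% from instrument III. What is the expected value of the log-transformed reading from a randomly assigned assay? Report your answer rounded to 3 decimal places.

10.987

Component means — I: 11.5; II: 11.4; III: 9.9.
E[X] = 0.37·11.5 + 0.33·11.4 + 0.3·9.9 = 10.987.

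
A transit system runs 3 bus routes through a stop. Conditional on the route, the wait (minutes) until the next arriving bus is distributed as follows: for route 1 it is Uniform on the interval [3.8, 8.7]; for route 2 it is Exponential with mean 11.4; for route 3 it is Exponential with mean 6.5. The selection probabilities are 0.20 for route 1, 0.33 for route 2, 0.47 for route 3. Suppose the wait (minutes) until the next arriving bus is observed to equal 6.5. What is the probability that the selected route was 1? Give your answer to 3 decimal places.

0.487

Likelihoods f(6.5 | ·): 1: 0.204082; 2: 0.0495988; 3: 0.0565968.
Posterior ∝ prior × likelihood. Numerator for 1: 0.2·0.204082 = 0.0408163.
Normalizing constant: 0.2·0.204082 + 0.33·0.0495988 + 0.47·0.0565968 = 0.0837844.
P(1 | observation) = 0.0408163 / 0.0837844 = 0.487159.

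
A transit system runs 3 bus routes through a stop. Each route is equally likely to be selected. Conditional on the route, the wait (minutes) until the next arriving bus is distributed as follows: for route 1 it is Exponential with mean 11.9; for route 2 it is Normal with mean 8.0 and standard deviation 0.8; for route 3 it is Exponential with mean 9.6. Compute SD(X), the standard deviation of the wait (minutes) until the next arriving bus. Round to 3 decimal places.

8.983

Per component, 1: μ=11.9, E[X²]=283.22; 2: μ=8, E[X²]=64.64; 3: μ=9.6, E[X²]=184.32.
E[X] = 0.333333·11.9 + 0.333333·8 + 0.333333·9.6 = 9.83333.
E[X²] = 0.333333·283.22 + 0.333333·64.64 + 0.333333·184.32 = 177.393.
Var(X) = E[X²] − (E[X])² = 177.393 − 96.6944 = 80.6989.
SD(X) = √80.6989 = 8.98326.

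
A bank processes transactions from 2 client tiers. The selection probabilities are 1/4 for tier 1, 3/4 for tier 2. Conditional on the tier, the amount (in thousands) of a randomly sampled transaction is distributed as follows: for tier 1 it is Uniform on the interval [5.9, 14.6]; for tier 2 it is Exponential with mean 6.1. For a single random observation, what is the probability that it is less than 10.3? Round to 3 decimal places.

Conditional on each tier, P(X < 10.3): 1: 0.505747; 2: 0.815208.
By total probability, P(X < 10.3) = 0.25·0.505747 + 0.75·0.815208 = 0.737843.

0.738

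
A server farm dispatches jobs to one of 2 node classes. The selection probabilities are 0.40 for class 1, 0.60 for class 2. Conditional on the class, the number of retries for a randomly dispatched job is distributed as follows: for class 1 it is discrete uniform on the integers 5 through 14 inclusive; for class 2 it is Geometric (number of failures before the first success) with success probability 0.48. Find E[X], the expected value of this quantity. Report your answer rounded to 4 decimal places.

Component means — 1: 9.5; 2: 1.08333.
E[X] = 0.4·9.5 + 0.6·1.08333 = 4.45.

4.4500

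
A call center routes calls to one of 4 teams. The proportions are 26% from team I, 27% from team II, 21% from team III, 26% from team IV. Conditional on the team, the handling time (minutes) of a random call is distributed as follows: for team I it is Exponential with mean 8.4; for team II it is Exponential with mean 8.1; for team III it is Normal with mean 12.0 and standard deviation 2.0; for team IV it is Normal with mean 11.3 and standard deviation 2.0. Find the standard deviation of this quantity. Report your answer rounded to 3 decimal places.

6.390

Per component, I: μ=8.4, E[X²]=141.12; II: μ=8.1, E[X²]=131.22; III: μ=12, E[X²]=148; IV: μ=11.3, E[X²]=131.69.
E[X] = 0.26·8.4 + 0.27·8.1 + 0.21·12 + 0.26·11.3 = 9.829.
E[X²] = 0.26·141.12 + 0.27·131.22 + 0.21·148 + 0.26·131.69 = 137.44.
Var(X) = E[X²] − (E[X])² = 137.44 − 96.6092 = 40.8308.
SD(X) = √40.8308 = 6.3899.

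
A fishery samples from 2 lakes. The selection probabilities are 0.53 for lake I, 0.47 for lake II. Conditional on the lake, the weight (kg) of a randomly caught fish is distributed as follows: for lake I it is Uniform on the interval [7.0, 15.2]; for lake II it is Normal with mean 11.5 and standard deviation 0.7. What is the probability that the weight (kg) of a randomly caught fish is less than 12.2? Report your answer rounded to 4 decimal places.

0.7315

Conditional on each lake, P(X < 12.2): I: 0.634146; II: 0.841345.
By total probability, P(X < 12.2) = 0.53·0.634146 + 0.47·0.841345 = 0.73153.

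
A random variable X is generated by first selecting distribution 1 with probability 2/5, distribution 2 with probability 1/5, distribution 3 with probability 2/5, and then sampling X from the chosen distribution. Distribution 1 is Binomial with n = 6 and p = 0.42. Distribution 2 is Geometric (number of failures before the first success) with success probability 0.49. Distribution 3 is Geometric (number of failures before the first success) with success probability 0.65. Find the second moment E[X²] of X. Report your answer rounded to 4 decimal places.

4.2136

For each component E[X²] = Var + (mean)², giving 1: 7.812; 2: 3.20741; 3: 1.11834.
Overall E[X²] = 0.4·7.812 + 0.2·3.20741 + 0.4·1.11834 = 4.21362.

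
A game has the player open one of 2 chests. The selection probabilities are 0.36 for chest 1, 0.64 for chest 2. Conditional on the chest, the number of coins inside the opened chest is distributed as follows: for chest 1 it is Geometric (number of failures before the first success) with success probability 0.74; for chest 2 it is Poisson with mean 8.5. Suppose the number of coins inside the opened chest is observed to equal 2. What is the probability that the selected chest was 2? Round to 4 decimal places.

Likelihoods P(X=2 | ·): 1: 0.050024; 2: 0.00735029.
Posterior ∝ prior × likelihood. Numerator for 2: 0.64·0.00735029 = 0.00470419.
Normalizing constant: 0.36·0.050024 + 0.64·0.00735029 = 0.0227128.
P(2 | observation) = 0.00470419 / 0.0227128 = 0.207116.

0.2071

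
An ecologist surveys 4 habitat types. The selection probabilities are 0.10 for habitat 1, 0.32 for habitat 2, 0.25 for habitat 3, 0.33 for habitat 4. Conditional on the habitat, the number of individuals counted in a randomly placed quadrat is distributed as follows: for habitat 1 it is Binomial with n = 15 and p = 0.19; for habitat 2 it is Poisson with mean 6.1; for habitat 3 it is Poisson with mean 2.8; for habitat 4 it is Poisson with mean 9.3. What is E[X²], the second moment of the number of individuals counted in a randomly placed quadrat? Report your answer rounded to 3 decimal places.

49.173

For each component E[X²] = Var + (mean)², giving 1: 10.431; 2: 43.31; 3: 10.64; 4: 95.79.
Overall E[X²] = 0.1·10.431 + 0.32·43.31 + 0.25·10.64 + 0.33·95.79 = 49.173.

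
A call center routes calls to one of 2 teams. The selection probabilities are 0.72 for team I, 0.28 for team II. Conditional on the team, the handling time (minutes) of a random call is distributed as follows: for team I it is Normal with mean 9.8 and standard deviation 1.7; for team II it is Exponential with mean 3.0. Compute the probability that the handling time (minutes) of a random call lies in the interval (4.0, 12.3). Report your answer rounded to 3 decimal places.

0.738

Conditional on each team, P(4.0 < X < 12.3): I: 0.928976; II: 0.247024.
By total probability, P(4.0 < X < 12.3) = 0.72·0.928976 + 0.28·0.247024 = 0.73803.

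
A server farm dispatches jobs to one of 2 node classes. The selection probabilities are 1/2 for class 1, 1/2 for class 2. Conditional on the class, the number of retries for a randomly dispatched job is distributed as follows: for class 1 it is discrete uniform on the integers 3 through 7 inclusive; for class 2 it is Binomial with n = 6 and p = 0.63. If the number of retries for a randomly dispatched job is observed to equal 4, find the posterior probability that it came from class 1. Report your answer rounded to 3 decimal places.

Likelihoods P(X=4 | ·): 1: 0.2; 2: 0.323487.
Posterior ∝ prior × likelihood. Numerator for 1: 0.5·0.2 = 0.1.
Normalizing constant: 0.5·0.2 + 0.5·0.323487 = 0.261744.
P(1 | observation) = 0.1 / 0.261744 = 0.382053.

0.382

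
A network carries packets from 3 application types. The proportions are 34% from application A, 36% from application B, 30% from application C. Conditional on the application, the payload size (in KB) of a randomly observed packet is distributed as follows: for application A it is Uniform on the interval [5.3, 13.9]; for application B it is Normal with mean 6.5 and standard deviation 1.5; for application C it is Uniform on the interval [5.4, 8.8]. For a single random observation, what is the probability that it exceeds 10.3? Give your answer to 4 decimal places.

Conditional on each application, P(X > 10.3): A: 0.418605; B: 0.00564917; C: 0.
By total probability, P(X > 10.3) = 0.34·0.418605 + 0.36·0.00564917 + 0.3·0 = 0.144359.

0.1444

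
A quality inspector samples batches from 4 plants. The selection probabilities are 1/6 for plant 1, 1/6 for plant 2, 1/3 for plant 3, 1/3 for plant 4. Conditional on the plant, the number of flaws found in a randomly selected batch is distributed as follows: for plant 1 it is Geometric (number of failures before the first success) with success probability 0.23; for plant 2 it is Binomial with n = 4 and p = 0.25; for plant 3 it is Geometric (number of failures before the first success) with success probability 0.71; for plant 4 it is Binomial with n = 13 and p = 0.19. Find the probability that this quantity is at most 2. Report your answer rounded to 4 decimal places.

0.7536

Conditional on each plant, P(X ≤ 2): 1: 0.543467; 2: 0.949219; 3: 0.975611; 4: 0.538926.
By total probability, P(X ≤ 2) = 0.166667·0.543467 + 0.166667·0.949219 + 0.333333·0.975611 + 0.333333·0.538926 = 0.753627.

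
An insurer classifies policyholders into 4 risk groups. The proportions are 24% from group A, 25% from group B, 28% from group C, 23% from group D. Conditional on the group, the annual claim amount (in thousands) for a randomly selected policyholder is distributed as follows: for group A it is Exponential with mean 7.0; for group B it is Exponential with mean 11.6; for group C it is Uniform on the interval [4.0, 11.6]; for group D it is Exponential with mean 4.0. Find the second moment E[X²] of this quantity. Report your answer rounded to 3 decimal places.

For each component E[X²] = Var + (mean)², giving A: 98; B: 269.12; C: 65.6533; D: 32.
Overall E[X²] = 0.24·98 + 0.25·269.12 + 0.28·65.6533 + 0.23·32 = 116.543.

116.543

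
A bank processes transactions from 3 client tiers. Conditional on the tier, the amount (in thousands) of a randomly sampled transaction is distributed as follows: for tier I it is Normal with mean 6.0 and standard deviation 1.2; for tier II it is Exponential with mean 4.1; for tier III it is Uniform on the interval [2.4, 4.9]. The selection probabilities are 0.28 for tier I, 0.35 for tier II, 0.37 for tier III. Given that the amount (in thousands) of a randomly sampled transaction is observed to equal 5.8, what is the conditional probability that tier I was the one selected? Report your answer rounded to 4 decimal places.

Likelihoods f(5.8 | ·): I: 0.327866; II: 0.0592718; III: 0.
Posterior ∝ prior × likelihood. Numerator for I: 0.28·0.327866 = 0.0918026.
Normalizing constant: 0.28·0.327866 + 0.35·0.0592718 + 0.37·0 = 0.112548.
P(I | observation) = 0.0918026 / 0.112548 = 0.815677.

0.8157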